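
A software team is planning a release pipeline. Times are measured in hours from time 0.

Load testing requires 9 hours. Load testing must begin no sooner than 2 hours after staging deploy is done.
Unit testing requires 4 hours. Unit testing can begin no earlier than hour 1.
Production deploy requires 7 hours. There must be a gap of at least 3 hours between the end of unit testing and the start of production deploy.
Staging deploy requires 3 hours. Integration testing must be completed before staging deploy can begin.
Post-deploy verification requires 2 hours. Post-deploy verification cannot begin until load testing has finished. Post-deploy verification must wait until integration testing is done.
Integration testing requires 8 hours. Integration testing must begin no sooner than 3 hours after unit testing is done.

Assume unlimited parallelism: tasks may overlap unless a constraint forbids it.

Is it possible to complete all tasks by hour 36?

Yes

Unit testing cannot begin until its own release at hour 1. It runs from hour 1 to 1 + 4 = hour 5.
Production deploy waits on unit testing (finishes hour 5, plus 3-hour gap → hour 8), so it starts at hour 8 and finishes at 8 + 7 = hour 15.
Integration testing waits on unit testing (finishes hour 5, plus 3-hour gap → hour 8), so it starts at hour 8 and finishes at 8 + 8 = hour 16.
After integration testing (finishes hour 16), staging deploy can start at hour 16 and finishes at hour 19.
After staging deploy (finishes hour 19, plus 2-hour gap → hour 21), load testing can start at hour 21 and finishes at hour 30.
Post-deploy verification cannot start until load testing (finishes hour 30); integration testing (finishes hour 16). The controlling bound is hour 30, so post-deploy verification finishes at 30 + 2 = hour 32.
Every task is finished by hour 32, which is no later than the deadline of 36, so the schedule is feasible.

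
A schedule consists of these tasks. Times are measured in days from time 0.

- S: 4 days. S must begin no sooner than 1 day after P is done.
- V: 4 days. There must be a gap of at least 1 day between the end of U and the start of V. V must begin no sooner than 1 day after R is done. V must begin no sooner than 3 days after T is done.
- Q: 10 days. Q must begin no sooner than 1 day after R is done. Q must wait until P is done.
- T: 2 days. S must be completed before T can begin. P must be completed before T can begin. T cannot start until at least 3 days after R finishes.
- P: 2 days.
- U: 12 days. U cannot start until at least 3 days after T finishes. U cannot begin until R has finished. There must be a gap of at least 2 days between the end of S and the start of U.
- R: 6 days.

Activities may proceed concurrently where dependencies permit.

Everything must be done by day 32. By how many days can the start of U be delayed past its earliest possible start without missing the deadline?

1

R can start immediately at day 0; it finishes at day 6.
P has no prerequisites, so it starts at day 0 and finishes at day 2.
S cannot begin until P (finishes day 2, plus 1-day gap → day 3). It runs from day 3 to 3 + 4 = day 7.
T cannot start until S (finishes day 7); P (finishes day 2); R (finishes day 6, plus 3-day gap → day 9). The controlling bound is day 9, so T finishes at 9 + 2 = day 11.
U needs all of T (finishes day 11, plus 3-day gap → day 14); R (finishes day 6); S (finishes day 7, plus 2-day gap → day 9). That puts its earliest start at day 14; it finishes at 14 + 12 = day 26.

Working backward from the deadline:
V has no dependents, so it just needs to finish by day 32. Starting by 32 − 4 = day 28 achieves that.
U feeds into V (must start by day 28, minus 1-day gap → day 27); so U must finish by day 27 and therefore start by day 15.
So U can start as early as day 14 and as late as day 15, giving 15 − 14 = 1 day of slack.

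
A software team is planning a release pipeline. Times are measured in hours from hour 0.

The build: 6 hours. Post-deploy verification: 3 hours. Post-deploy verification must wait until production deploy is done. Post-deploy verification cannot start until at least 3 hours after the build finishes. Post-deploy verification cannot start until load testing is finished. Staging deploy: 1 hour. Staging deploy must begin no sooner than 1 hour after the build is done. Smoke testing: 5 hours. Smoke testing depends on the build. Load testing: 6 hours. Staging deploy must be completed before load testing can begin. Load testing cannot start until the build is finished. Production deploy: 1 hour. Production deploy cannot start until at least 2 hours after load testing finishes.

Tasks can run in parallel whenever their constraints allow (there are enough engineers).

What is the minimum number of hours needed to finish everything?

20

The build can start immediately at hour 0; it finishes at hour 6.
Smoke testing waits on the build (finishes hour 6), so it starts at hour 6 and finishes at 6 + 5 = hour 11.
Staging deploy waits on the build (finishes hour 6, plus 1-hour gap → hour 7), so it starts at hour 7 and finishes at 7 + 1 = hour 8.
Load testing has to wait for staging deploy (finishes hour 8); the build (finishes hour 6). The latest of these is hour 8, so load testing runs hour 8 to 8 + 6 = hour 14.
Production deploy cannot begin until load testing (finishes hour 14, plus 2-hour gap → hour 16). It runs from hour 16 to 16 + 1 = hour 17.
Post-deploy verification needs all of production deploy (finishes hour 17); the build (finishes hour 6, plus 3-hour gap → hour 9); load testing (finishes hour 14). That puts its earliest start at hour 17; it finishes at 17 + 3 = hour 20.
All tasks are finished once the last one completes. Finish times: The build at 6, Staging deploy at 8, Smoke testing at 11, Load testing at 14, Production deploy at 17, Post-deploy verification at 20. The latest is hour 20.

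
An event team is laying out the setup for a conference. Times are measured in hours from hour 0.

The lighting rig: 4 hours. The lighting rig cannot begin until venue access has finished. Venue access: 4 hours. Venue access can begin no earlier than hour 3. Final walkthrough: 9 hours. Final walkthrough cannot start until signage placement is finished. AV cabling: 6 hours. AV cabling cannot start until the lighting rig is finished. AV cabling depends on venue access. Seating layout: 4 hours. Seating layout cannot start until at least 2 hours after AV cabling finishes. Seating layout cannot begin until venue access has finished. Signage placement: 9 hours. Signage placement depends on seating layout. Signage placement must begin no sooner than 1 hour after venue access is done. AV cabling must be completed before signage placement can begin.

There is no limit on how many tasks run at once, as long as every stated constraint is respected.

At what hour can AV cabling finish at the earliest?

17

After its own release at hour 3, venue access can start at hour 3 and finishes at hour 7.
The lighting rig waits on venue access (finishes hour 7), so it starts at hour 7 and finishes at 7 + 4 = hour 11.
AV cabling has to wait for the lighting rig (finishes hour 11); venue access (finishes hour 7). The latest of these is hour 11, so AV cabling runs hour 11 to 11 + 6 = hour 17.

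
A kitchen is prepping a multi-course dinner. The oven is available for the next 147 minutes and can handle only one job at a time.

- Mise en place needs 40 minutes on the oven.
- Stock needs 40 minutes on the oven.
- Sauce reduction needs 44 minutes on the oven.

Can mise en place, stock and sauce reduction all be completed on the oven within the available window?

Yes

Running back to back, the jobs need 40 + 40 + 44 = 124 minutes on the oven.
Since 124 ≤ 147, they fit within the window.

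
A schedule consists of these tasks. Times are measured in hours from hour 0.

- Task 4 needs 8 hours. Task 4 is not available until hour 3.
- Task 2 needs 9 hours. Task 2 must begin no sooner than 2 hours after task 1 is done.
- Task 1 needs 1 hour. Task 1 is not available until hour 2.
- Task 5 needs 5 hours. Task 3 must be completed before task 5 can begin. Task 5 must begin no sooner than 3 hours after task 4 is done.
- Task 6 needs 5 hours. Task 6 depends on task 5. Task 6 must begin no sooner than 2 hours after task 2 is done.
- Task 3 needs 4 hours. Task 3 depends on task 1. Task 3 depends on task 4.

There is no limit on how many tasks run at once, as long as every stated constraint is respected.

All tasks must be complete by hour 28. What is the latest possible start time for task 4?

6

Task 6 must finish by hour 28; it takes 5 hours, so it must start by 28 − 5 = hour 23.
Task 5 has to be done before task 6 (must start by hour 23). That means finishing by hour 23, i.e. starting by 23 − 5 = hour 18.
Task 3 has to be done before task 5 (must start by hour 18). That means finishing by hour 18, i.e. starting by 18 − 4 = hour 14.
For task 4: task 3 (must start by hour 14); task 5 (must start by hour 18, minus 3-hour gap → hour 15). The most restrictive is hour 14; with an 8-hour duration, task 4 must start by hour 6.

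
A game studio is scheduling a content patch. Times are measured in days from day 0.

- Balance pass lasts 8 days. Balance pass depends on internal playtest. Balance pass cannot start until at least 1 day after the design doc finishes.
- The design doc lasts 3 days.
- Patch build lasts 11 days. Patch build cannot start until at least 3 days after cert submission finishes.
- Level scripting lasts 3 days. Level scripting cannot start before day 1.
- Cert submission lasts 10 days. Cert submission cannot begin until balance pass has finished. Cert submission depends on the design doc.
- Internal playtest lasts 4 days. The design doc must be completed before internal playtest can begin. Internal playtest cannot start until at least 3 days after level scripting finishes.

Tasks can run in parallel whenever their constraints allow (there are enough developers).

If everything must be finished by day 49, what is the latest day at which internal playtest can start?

Nothing follows patch build; the deadline of day 49 is its only limit. It must start by 49 − 11 = day 38.
Cert submission must finish before patch build (must start by day 38, minus 3-day gap → day 35). With a 10-day duration, cert submission must start by 35 − 10 = day 25.
Balance pass feeds into cert submission (must start by day 25); so balance pass must finish by day 25 and therefore start by day 17.
Internal playtest has to be done before balance pass (must start by day 17). That means finishing by day 17, i.e. starting by 17 − 4 = day 13.

13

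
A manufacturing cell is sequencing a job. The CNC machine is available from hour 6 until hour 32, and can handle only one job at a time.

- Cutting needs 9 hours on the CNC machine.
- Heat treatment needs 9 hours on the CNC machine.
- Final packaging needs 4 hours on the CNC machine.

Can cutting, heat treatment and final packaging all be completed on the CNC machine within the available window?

The CNC machine window is 32 − 6 = 26 hours.
Running back to back, the jobs need 9 + 9 + 4 = 22 hours on the CNC machine.
Since 22 ≤ 26, they fit within the window.

Yes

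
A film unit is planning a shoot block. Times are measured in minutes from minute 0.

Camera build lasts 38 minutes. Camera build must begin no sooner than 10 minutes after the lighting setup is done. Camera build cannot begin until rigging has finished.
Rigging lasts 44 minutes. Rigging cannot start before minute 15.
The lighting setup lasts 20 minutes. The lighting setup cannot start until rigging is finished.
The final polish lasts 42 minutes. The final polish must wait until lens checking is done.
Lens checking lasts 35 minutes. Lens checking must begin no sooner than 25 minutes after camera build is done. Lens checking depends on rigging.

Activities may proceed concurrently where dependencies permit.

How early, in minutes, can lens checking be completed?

187

After its own release at minute 15, rigging can start at minute 15 and finishes at minute 59.
The lighting setup waits on rigging (finishes minute 59), so it starts at minute 59 and finishes at 59 + 20 = minute 79.
For camera build: the lighting setup (finishes minute 79, plus 10-minute gap → minute 89); rigging (finishes minute 59). Taking the maximum gives a start of minute 89, and it finishes at 89 + 38 = minute 127.
Lens checking has to wait for camera build (finishes minute 127, plus 25-minute gap → minute 152); rigging (finishes minute 59). The latest of these is minute 152, so lens checking runs minute 152 to 152 + 35 = minute 187.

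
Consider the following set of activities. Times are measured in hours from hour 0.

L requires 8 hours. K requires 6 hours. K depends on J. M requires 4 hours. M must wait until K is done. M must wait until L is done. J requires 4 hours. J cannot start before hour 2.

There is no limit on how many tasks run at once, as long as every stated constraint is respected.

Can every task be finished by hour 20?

L has no prerequisites, so it starts at hour 0 and finishes at hour 8.
J waits on its own release at hour 2, so it starts at hour 2 and finishes at 2 + 4 = hour 6.
K cannot begin until J (finishes hour 6). It runs from hour 6 to 6 + 6 = hour 12.
For M: K (finishes hour 12); L (finishes hour 8). Taking the maximum gives a start of hour 12, and it finishes at 12 + 4 = hour 16.
Every task is finished by hour 16, which is no later than the deadline of 20, so the schedule is feasible.

Yes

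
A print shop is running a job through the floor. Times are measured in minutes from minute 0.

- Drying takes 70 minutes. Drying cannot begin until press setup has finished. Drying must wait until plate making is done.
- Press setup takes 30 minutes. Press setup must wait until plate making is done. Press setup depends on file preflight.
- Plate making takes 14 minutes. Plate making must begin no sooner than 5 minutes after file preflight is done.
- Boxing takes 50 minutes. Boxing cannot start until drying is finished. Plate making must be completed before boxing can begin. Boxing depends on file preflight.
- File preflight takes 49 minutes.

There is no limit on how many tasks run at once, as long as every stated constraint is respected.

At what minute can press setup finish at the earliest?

Nothing blocks file preflight, so it runs from minute 0 to minute 49.
Plate making waits on file preflight (finishes minute 49, plus 5-minute gap → minute 54), so it starts at minute 54 and finishes at 54 + 14 = minute 68.
Press setup needs all of plate making (finishes minute 68); file preflight (finishes minute 49). That puts its earliest start at minute 68; it finishes at 68 + 30 = minute 98.

98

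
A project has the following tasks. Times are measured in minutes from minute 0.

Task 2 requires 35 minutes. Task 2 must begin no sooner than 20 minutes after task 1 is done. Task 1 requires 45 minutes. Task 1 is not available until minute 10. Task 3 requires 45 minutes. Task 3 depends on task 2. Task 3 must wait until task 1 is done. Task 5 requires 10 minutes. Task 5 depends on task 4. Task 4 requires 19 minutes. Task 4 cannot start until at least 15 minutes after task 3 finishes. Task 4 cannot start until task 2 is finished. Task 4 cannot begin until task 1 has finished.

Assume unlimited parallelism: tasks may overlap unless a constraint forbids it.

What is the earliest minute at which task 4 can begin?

170

After its own release at minute 10, task 1 can start at minute 10 and finishes at minute 55.
Task 2 waits on task 1 (finishes minute 55, plus 20-minute gap → minute 75), so it starts at minute 75 and finishes at 75 + 35 = minute 110.
For task 3: task 2 (finishes minute 110); task 1 (finishes minute 55). Taking the maximum gives a start of minute 110, and it finishes at 110 + 45 = minute 155.
Task 4 waits on task 3 (finishes minute 155, plus 15-minute gap → minute 170); task 2 (finishes minute 110); task 1 (finishes minute 55). The latest of these is minute 170, which is the earliest task 4 can start.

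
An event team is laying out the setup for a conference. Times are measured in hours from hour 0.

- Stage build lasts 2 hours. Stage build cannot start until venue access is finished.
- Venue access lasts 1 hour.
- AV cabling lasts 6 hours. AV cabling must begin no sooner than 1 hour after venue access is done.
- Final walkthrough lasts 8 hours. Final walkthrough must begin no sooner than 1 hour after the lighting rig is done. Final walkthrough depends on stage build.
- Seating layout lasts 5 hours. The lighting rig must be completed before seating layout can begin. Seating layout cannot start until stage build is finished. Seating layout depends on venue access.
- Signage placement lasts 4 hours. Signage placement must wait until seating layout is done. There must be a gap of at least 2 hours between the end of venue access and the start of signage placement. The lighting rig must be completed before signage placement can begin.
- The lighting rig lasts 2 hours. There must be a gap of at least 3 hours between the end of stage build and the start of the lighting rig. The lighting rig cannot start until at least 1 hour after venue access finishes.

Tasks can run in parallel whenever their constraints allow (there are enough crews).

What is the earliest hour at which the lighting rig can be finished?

8

Venue access can start immediately at hour 0; it finishes at hour 1.
After venue access (finishes hour 1), stage build can start at hour 1 and finishes at hour 3.
For the lighting rig: stage build (finishes hour 3, plus 3-hour gap → hour 6); venue access (finishes hour 1, plus 1-hour gap → hour 2). Taking the maximum gives a start of hour 6, and it finishes at 6 + 2 = hour 8.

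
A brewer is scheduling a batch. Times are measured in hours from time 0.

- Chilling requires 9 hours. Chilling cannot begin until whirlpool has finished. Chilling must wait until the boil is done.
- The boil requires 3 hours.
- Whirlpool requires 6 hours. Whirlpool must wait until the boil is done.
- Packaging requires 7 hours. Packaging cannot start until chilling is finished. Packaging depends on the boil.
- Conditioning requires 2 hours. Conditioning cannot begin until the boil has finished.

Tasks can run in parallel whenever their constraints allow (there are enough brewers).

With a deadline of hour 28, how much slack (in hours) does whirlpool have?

The boil can start immediately at hour 0; it finishes at hour 3.
Whirlpool cannot begin until the boil (finishes hour 3). It runs from hour 3 to 3 + 6 = hour 9.

Working backward from the deadline:
Nothing follows packaging; the deadline of hour 28 is its only limit. It must start by 28 − 7 = hour 21.
Since packaging (must start by hour 21) depends on it, chilling must finish by hour 21. Backing off its 9-hour duration gives a latest start of hour 12.
Whirlpool has to be done before chilling (must start by hour 12). That means finishing by hour 12, i.e. starting by 12 − 6 = hour 6.
So whirlpool can start as early as hour 3 and as late as hour 6, giving 6 − 3 = 3 hours of slack.

3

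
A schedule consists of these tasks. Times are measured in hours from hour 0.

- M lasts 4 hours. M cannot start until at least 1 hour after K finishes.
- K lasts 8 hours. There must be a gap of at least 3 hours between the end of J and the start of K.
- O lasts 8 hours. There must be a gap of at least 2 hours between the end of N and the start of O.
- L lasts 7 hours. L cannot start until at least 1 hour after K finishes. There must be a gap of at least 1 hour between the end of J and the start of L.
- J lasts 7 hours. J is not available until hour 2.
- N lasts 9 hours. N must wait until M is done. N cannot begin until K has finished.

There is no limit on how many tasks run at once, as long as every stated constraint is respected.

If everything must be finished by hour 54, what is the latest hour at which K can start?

22

L has no dependents, so it just needs to finish by hour 54. Starting by 54 − 7 = hour 47 achieves that.
O has no dependents, so it just needs to finish by hour 54. Starting by 54 − 8 = hour 46 achieves that.
N feeds into O (must start by hour 46, minus 2-hour gap → hour 44); so N must finish by hour 44 and therefore start by hour 35.
M feeds into N (must start by hour 35); so M must finish by hour 35 and therefore start by hour 31.
K feeds L (must start by hour 47, minus 1-hour gap → hour 46); M (must start by hour 31, minus 1-hour gap → hour 30); N (must start by hour 35). Taking the minimum, K must finish by hour 30 and start by 30 − 8 = hour 22.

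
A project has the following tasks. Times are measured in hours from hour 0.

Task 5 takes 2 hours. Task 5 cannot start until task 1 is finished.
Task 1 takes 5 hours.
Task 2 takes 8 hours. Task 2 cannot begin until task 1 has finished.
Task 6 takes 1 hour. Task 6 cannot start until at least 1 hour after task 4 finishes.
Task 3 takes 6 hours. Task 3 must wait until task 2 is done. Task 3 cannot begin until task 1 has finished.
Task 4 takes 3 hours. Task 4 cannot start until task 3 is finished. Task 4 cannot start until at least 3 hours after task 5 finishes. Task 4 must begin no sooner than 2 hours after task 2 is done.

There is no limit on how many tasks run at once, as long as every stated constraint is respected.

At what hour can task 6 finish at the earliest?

24

Task 1 can start immediately at hour 0; it finishes at hour 5.
Task 5 cannot begin until task 1 (finishes hour 5). It runs from hour 5 to 5 + 2 = hour 7.
Task 2 cannot begin until task 1 (finishes hour 5). It runs from hour 5 to 5 + 8 = hour 13.
For task 3: task 2 (finishes hour 13); task 1 (finishes hour 5). Taking the maximum gives a start of hour 13, and it finishes at 13 + 6 = hour 19.
Task 4 needs all of task 3 (finishes hour 19); task 5 (finishes hour 7, plus 3-hour gap → hour 10); task 2 (finishes hour 13, plus 2-hour gap → hour 15). That puts its earliest start at hour 19; it finishes at 19 + 3 = hour 22.
Task 6 cannot begin until task 4 (finishes hour 22, plus 1-hour gap → hour 23). It runs from hour 23 to 23 + 1 = hour 24.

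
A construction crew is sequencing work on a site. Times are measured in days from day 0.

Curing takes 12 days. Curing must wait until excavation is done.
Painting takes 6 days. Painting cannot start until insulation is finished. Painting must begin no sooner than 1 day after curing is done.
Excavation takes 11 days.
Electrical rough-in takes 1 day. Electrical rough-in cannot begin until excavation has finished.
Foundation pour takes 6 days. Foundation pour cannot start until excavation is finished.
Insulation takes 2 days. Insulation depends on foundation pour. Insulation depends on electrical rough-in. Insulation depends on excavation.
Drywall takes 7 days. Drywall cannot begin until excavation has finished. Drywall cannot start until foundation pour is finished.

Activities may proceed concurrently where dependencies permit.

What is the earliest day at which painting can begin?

Excavation has no prerequisites, so it starts at day 0 and finishes at day 11.
Electrical rough-in waits on excavation (finishes day 11), so it starts at day 11 and finishes at 11 + 1 = day 12.
After excavation (finishes day 11), curing can start at day 11 and finishes at day 23.
Foundation pour waits on excavation (finishes day 11), so it starts at day 11 and finishes at 11 + 6 = day 17.
Insulation needs all of foundation pour (finishes day 17); electrical rough-in (finishes day 12); excavation (finishes day 11). That puts its earliest start at day 17; it finishes at 17 + 2 = day 19.
Painting waits on insulation (finishes day 19); curing (finishes day 23, plus 1-day gap → day 24). The latest of these is day 24, which is the earliest painting can start.

24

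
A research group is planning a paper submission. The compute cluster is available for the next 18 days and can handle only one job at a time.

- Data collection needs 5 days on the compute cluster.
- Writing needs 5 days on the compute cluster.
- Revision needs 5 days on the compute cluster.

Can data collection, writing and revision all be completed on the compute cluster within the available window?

Running back to back, the jobs need 5 + 5 + 5 = 15 days on the compute cluster.
Since 15 ≤ 18, they fit within the window.

Yes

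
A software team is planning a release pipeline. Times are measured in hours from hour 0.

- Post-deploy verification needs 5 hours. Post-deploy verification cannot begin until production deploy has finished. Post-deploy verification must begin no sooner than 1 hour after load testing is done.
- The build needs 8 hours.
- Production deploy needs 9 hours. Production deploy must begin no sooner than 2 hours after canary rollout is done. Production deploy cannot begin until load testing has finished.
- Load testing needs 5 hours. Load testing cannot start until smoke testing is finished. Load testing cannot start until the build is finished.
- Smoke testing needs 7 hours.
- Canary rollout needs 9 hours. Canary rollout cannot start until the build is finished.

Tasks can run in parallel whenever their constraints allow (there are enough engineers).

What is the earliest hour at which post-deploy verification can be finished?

33

Smoke testing can start immediately at hour 0; it finishes at hour 7.
The build has no prerequisites, so it starts at hour 0 and finishes at hour 8.
Load testing has to wait for smoke testing (finishes hour 7); the build (finishes hour 8). The latest of these is hour 8, so load testing runs hour 8 to 8 + 5 = hour 13.
Canary rollout cannot begin until the build (finishes hour 8). It runs from hour 8 to 8 + 9 = hour 17.
Production deploy has to wait for canary rollout (finishes hour 17, plus 2-hour gap → hour 19); load testing (finishes hour 13). The latest of these is hour 19, so production deploy runs hour 19 to 19 + 9 = hour 28.
Post-deploy verification needs all of production deploy (finishes hour 28); load testing (finishes hour 13, plus 1-hour gap → hour 14). That puts its earliest start at hour 28; it finishes at 28 + 5 = hour 33.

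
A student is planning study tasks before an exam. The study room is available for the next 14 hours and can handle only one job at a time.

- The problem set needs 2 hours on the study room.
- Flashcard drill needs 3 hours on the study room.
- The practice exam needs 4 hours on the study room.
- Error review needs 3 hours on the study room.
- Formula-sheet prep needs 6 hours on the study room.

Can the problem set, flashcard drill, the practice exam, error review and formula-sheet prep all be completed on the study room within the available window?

No

Running back to back, the jobs need 2 + 3 + 4 + 3 + 6 = 18 hours on the study room.
Since 18 > 14, they cannot all fit.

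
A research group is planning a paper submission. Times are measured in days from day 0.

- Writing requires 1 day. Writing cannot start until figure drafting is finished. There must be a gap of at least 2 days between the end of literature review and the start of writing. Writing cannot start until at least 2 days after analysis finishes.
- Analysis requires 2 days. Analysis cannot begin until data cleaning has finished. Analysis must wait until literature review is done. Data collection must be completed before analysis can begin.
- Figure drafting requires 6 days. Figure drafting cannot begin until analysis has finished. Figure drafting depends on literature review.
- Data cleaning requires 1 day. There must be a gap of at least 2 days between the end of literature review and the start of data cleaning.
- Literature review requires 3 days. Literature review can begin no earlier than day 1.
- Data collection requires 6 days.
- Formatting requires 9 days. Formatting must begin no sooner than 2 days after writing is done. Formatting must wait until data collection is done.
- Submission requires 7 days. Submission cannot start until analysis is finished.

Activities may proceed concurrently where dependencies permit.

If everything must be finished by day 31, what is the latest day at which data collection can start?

Formatting must finish by day 31; it takes 9 days, so it must start by 31 − 9 = day 22.
Writing has to be done before formatting (must start by day 22, minus 2-day gap → day 20). That means finishing by day 20, i.e. starting by 20 − 1 = day 19.
Figure drafting feeds into writing (must start by day 19); so figure drafting must finish by day 19 and therefore start by day 13.
To finish by day 31, submission (duration 7) must start no later than day 24.
Analysis feeds figure drafting (must start by day 13); writing (must start by day 19, minus 2-day gap → day 17); submission (must start by day 24). Taking the minimum, analysis must finish by day 13 and start by 13 − 2 = day 11.
Data collection has several dependents: analysis (must start by day 11); formatting (must start by day 22). The earliest of those limits is day 11, so data collection must start by 11 − 6 = day 5.

5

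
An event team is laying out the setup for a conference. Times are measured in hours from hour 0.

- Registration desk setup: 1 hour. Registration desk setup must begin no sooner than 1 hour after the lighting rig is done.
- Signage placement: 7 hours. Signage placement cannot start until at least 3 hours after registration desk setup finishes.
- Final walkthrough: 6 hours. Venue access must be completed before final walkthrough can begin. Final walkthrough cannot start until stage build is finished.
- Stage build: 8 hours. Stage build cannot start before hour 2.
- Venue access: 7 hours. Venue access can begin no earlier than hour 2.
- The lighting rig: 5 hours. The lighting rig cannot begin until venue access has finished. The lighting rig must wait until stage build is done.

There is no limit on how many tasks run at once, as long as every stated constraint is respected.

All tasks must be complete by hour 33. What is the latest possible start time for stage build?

To finish by hour 33, signage placement (duration 7) must start no later than hour 26.
Registration desk setup has to be done before signage placement (must start by hour 26, minus 3-hour gap → hour 23). That means finishing by hour 23, i.e. starting by 23 − 1 = hour 22.
The lighting rig must finish before registration desk setup (must start by hour 22, minus 1-hour gap → hour 21). With a 5-hour duration, the lighting rig must start by 21 − 5 = hour 16.
Final walkthrough must finish by hour 33; it takes 6 hours, so it must start by 33 − 6 = hour 27.
For stage build: the lighting rig (must start by hour 16); final walkthrough (must start by hour 27). The most restrictive is hour 16; with an 8-hour duration, stage build must start by hour 8.

8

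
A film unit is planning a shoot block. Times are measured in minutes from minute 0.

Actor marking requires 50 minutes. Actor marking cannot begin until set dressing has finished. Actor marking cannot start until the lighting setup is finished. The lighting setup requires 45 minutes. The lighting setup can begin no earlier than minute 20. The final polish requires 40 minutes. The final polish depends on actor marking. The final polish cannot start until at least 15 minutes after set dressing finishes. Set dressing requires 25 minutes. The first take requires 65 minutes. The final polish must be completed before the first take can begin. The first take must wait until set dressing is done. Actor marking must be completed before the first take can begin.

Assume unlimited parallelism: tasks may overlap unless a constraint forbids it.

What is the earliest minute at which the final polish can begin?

The lighting setup waits on its own release at minute 20, so it starts at minute 20 and finishes at 20 + 45 = minute 65.
Set dressing has no prerequisites, so it starts at minute 0 and finishes at minute 25.
Actor marking cannot start until set dressing (finishes minute 25); the lighting setup (finishes minute 65). The controlling bound is minute 65, so actor marking finishes at 65 + 50 = minute 115.
The final polish waits on actor marking (finishes minute 115); set dressing (finishes minute 25, plus 15-minute gap → minute 40). The latest of these is minute 115, which is the earliest the final polish can start.

115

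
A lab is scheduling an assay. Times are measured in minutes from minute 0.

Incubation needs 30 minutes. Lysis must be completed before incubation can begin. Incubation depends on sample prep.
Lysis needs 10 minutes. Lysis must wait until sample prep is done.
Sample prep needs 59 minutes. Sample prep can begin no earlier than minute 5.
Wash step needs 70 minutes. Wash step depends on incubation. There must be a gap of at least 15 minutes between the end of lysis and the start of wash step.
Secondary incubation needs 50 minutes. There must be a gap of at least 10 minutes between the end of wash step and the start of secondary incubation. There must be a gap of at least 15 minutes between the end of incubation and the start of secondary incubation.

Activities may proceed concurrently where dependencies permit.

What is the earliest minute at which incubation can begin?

Sample prep cannot begin until its own release at minute 5. It runs from minute 5 to 5 + 59 = minute 64.
Lysis cannot begin until sample prep (finishes minute 64). It runs from minute 64 to 64 + 10 = minute 74.
Incubation waits on lysis (finishes minute 74); sample prep (finishes minute 64). The latest of these is minute 74, which is the earliest incubation can start.

74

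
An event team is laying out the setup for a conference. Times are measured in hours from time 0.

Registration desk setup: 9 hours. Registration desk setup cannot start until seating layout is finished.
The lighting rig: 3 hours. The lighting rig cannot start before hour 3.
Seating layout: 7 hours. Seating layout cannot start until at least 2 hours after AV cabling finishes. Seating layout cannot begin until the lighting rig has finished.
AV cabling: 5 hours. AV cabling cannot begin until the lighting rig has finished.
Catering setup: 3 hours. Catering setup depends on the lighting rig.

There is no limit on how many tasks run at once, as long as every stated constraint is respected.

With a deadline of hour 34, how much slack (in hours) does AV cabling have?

5

The lighting rig waits on its own release at hour 3, so it starts at hour 3 and finishes at 3 + 3 = hour 6.
After the lighting rig (finishes hour 6), AV cabling can start at hour 6 and finishes at hour 11.

Working backward from the deadline:
Registration desk setup must finish by hour 34; it takes 9 hours, so it must start by 34 − 9 = hour 25.
Seating layout has to be done before registration desk setup (must start by hour 25). That means finishing by hour 25, i.e. starting by 25 − 7 = hour 18.
Since seating layout (must start by hour 18, minus 2-hour gap → hour 16) depends on it, AV cabling must finish by hour 16. Backing off its 5-hour duration gives a latest start of hour 11.
So AV cabling can start as early as hour 6 and as late as hour 11, giving 11 − 6 = 5 hours of slack.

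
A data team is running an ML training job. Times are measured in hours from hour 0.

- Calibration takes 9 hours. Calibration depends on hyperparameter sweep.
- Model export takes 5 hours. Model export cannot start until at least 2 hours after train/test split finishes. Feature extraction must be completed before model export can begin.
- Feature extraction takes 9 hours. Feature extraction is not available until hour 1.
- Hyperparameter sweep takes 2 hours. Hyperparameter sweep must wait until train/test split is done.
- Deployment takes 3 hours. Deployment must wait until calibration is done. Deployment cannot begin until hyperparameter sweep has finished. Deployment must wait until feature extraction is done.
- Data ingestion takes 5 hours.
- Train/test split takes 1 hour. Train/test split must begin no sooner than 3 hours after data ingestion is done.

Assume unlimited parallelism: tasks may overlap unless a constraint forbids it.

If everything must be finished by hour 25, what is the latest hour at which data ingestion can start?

2

Nothing follows deployment; the deadline of hour 25 is its only limit. It must start by 25 − 3 = hour 22.
Calibration feeds into deployment (must start by hour 22); so calibration must finish by hour 22 and therefore start by hour 13.
Hyperparameter sweep must finish in time for calibration (must start by hour 13); deployment (must start by hour 22). The tightest is hour 13, so hyperparameter sweep must start by 13 − 2 = hour 11.
Nothing follows model export; the deadline of hour 25 is its only limit. It must start by 25 − 5 = hour 20.
Train/test split must finish in time for hyperparameter sweep (must start by hour 11); model export (must start by hour 20, minus 2-hour gap → hour 18). The tightest is hour 11, so train/test split must start by 11 − 1 = hour 10.
Since train/test split (must start by hour 10, minus 3-hour gap → hour 7) depends on it, data ingestion must finish by hour 7. Backing off its 5-hour duration gives a latest start of hour 2.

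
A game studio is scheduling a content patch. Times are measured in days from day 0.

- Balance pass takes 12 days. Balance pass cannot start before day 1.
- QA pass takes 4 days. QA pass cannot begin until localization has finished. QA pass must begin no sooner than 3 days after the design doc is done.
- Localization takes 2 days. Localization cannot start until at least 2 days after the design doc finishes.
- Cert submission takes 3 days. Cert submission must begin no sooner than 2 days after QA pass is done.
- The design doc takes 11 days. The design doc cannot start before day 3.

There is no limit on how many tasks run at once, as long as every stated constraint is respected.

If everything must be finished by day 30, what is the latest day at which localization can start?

19

To finish by day 30, cert submission (duration 3) must start no later than day 27.
Since cert submission (must start by day 27, minus 2-day gap → day 25) depends on it, QA pass must finish by day 25. Backing off its 4-day duration gives a latest start of day 21.
Since QA pass (must start by day 21) depends on it, localization must finish by day 21. Backing off its 2-day duration gives a latest start of day 19.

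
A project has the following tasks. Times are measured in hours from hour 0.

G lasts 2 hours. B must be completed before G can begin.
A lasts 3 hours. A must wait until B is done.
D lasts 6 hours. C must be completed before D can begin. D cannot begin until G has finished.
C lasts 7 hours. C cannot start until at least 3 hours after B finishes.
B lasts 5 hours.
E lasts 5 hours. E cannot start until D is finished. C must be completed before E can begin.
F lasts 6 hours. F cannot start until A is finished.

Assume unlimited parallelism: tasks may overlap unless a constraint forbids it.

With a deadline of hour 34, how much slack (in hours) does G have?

B can start immediately at hour 0; it finishes at hour 5.
G cannot begin until B (finishes hour 5). It runs from hour 5 to 5 + 2 = hour 7.

Working backward from the deadline:
E must finish by hour 34; it takes 5 hours, so it must start by 34 − 5 = hour 29.
D has to be done before E (must start by hour 29). That means finishing by hour 29, i.e. starting by 29 − 6 = hour 23.
G must finish before D (must start by hour 23). With a 2-hour duration, G must start by 23 − 2 = hour 21.
So G can start as early as hour 5 and as late as hour 21, giving 21 − 5 = 16 hours of slack.

16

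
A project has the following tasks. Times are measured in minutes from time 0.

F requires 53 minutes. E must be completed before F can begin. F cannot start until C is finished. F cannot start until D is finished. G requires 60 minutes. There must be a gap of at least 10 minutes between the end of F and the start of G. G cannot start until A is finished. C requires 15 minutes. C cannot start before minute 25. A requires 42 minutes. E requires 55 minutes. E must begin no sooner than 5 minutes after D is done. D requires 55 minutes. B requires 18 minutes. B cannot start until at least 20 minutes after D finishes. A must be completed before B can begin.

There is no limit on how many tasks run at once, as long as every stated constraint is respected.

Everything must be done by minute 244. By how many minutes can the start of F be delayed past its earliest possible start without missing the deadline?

6

Nothing blocks D, so it runs from minute 0 to minute 55.
After D (finishes minute 55, plus 5-minute gap → minute 60), E can start at minute 60 and finishes at minute 115.
C waits on its own release at minute 25, so it starts at minute 25 and finishes at 25 + 15 = minute 40.
F needs all of E (finishes minute 115); C (finishes minute 40); D (finishes minute 55). That puts its earliest start at minute 115; it finishes at 115 + 53 = minute 168.

Working backward from the deadline:
To finish by minute 244, G (duration 60) must start no later than minute 184.
Since G (must start by minute 184, minus 10-minute gap → minute 174) depends on it, F must finish by minute 174. Backing off its 53-minute duration gives a latest start of minute 121.
So F can start as early as minute 115 and as late as minute 121, giving 121 − 115 = 6 minutes of slack.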